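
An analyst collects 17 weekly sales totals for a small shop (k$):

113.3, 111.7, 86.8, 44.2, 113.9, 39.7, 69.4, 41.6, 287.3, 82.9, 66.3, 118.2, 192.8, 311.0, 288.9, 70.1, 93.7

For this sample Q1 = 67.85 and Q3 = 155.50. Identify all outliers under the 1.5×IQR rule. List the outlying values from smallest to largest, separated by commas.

287.3, 288.9, 311.0

IQR = Q3 − Q1 = 155.50 − 67.85 = 87.65.
Lower fence = Q1 − 1.5·IQR = 67.85 − 131.475 = -63.625.
Upper fence = Q3 + 1.5·IQR = 155.50 + 131.475 = 286.975.
287.3 > 286.975 → outlier.
288.9 > 286.975 → outlier.
311.0 > 286.975 → outlier.
All remaining values lie within [-63.625, 286.975].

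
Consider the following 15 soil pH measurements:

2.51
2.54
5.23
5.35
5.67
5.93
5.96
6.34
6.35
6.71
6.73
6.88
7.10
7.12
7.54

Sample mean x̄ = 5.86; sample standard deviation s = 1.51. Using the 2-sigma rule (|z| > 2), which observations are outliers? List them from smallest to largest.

Cutoffs at x̄ ± 2s: 5.86 ± 2·1.51 = [2.84, 8.88].
2.51: z = -2.22, |z| > 2 → outlier.
2.54: z = -2.20, |z| > 2 → outlier.
Every other value lies within [2.84, 8.88].

2.51, 2.54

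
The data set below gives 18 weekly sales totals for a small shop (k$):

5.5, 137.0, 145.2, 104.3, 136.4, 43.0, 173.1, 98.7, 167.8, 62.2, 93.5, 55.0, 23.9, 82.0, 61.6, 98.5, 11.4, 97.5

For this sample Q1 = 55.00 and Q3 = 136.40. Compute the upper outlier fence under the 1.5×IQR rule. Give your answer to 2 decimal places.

IQR = Q3 − Q1 = 136.40 − 55.00 = 81.40.
Lower fence = Q1 − 1.5·IQR = 55.00 − 122.10 = -67.10.
Upper fence = Q3 + 1.5·IQR = 136.40 + 122.10 = 258.50.

258.50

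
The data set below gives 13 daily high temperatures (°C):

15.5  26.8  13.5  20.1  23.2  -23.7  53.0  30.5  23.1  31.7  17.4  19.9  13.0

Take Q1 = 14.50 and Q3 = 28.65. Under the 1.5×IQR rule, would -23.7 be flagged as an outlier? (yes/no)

IQR = Q3 − Q1 = 28.65 − 14.50 = 14.15.
Lower fence = Q1 − 1.5·IQR = 14.50 − 21.225 = -6.725.
Upper fence = Q3 + 1.5·IQR = 28.65 + 21.225 = 49.875.
-23.7 lies below the lower fence.

yes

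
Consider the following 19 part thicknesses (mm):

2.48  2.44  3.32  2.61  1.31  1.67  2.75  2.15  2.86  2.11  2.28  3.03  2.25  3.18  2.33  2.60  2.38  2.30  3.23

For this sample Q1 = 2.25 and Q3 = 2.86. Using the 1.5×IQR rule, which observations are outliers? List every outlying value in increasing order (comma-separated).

1.31

IQR = Q3 − Q1 = 2.86 − 2.25 = 0.61.
Lower fence = Q1 − 1.5·IQR = 2.25 − 0.915 = 1.335.
Upper fence = Q3 + 1.5·IQR = 2.86 + 0.915 = 3.775.
1.31 < 1.335 → outlier.
All remaining values lie within [1.335, 3.775].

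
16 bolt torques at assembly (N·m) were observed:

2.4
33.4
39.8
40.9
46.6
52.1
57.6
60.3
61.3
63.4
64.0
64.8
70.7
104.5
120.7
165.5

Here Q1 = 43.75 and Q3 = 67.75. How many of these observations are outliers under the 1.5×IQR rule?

4

IQR = 24.00; fences at 43.75 − 36.00 = 7.75 and 67.75 + 36.00 = 103.75.
Outside the cutoffs: 2.4, 104.5, 120.7, 165.5.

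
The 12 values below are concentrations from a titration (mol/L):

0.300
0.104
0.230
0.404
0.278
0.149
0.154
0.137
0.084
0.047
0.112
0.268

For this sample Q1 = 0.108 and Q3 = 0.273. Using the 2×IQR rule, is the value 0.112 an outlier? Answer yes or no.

IQR = Q3 − Q1 = 0.273 − 0.108 = 0.165.
Lower fence = Q1 − 2·IQR = 0.108 − 0.330 = -0.222.
Upper fence = Q3 + 2·IQR = 0.273 + 0.330 = 0.603.
0.112 lies within [-0.222, 0.603].

no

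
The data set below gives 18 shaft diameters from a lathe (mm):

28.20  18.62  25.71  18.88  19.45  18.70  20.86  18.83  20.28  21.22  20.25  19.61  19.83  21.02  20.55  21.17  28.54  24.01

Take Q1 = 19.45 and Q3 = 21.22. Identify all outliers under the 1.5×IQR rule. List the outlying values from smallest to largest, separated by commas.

24.01, 25.71, 28.20, 28.54

IQR = Q3 − Q1 = 21.22 − 19.45 = 1.77.
Lower fence = Q1 − 1.5·IQR = 19.45 − 2.655 = 16.795.
Upper fence = Q3 + 1.5·IQR = 21.22 + 2.655 = 23.875.
24.01 > 23.875 → outlier.
25.71 > 23.875 → outlier.
28.20 > 23.875 → outlier.
28.54 > 23.875 → outlier.
All remaining values lie within [16.795, 23.875].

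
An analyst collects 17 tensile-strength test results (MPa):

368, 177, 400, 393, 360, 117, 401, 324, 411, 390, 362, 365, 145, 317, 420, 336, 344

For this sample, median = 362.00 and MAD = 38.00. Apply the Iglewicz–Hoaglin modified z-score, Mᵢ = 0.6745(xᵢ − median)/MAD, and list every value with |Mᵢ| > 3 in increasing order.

|Mᵢ| > 3 ⇔ |xᵢ − 362.00| > 3·38.00/0.6745 = 169.01.
So outliers lie outside [192.99, 531.01].
117: M = -4.35 → outlier.
145: M = -3.85 → outlier.
177: M = -3.28 → outlier.

117, 145, 177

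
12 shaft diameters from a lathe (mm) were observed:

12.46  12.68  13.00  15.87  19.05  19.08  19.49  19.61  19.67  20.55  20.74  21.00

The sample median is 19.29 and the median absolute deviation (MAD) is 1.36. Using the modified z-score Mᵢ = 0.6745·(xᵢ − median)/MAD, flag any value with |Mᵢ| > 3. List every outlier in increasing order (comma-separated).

12.46, 12.68, 13.00

|Mᵢ| > 3 ⇔ |xᵢ − 19.29| > 3·1.36/0.6745 = 6.05.
So outliers lie outside [13.24, 25.34].
12.46: M = -3.39 → outlier.
12.68: M = -3.28 → outlier.
13.00: M = -3.12 → outlier.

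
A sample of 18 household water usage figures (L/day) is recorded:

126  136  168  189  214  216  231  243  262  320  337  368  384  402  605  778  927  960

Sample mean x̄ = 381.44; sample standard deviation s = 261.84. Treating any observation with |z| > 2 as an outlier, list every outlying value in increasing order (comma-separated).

927, 960

Cutoffs at x̄ ± 2s: 381.44 ± 2·261.84 = [-142.24, 905.12].
927: z = 2.08, |z| > 2 → outlier.
960: z = 2.21, |z| > 2 → outlier.
Every other value lies within [-142.24, 905.12].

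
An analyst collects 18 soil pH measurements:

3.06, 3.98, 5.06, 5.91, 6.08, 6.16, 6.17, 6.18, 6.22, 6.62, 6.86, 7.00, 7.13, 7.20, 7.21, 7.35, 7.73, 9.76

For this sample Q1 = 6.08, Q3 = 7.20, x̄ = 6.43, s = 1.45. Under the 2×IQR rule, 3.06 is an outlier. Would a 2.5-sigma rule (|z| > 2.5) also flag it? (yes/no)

z = (3.06 − 6.43) / 1.45 = -2.32.
|z| = 2.32 ≤ 2.5.

no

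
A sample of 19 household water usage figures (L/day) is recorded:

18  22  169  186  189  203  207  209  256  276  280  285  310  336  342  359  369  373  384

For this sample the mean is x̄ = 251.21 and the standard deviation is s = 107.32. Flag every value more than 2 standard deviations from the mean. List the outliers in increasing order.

Cutoffs at x̄ ± 2s: 251.21 ± 2·107.32 = [36.57, 465.85].
18: z = -2.17, |z| > 2 → outlier.
22: z = -2.14, |z| > 2 → outlier.
Every other value lies within [36.57, 465.85].

18, 22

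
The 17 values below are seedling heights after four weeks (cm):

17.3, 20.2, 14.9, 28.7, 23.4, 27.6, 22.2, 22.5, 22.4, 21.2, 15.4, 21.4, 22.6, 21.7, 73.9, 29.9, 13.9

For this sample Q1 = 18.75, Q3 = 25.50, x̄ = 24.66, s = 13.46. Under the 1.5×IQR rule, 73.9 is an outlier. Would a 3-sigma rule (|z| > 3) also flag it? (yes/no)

yes

z = (73.9 − 24.66) / 13.46 = 3.66.
|z| = 3.66 > 3.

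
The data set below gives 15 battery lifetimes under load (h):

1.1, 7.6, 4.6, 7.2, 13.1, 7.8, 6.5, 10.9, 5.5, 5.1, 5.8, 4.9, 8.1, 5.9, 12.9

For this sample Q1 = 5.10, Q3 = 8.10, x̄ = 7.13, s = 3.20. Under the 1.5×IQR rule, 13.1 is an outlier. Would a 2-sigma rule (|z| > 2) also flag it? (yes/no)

z = (13.1 − 7.13) / 3.20 = 1.87.
|z| = 1.87 ≤ 2.

no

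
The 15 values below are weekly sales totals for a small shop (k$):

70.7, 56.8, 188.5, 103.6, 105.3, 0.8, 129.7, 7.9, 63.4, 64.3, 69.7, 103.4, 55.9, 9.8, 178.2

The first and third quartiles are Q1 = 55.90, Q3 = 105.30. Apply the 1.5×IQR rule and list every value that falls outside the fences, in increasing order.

188.5

IQR = Q3 − Q1 = 105.30 − 55.90 = 49.40.
Lower fence = Q1 − 1.5·IQR = 55.90 − 74.10 = -18.20.
Upper fence = Q3 + 1.5·IQR = 105.30 + 74.10 = 179.40.
188.5 > 179.40 → outlier.
All remaining values lie within [-18.20, 179.40].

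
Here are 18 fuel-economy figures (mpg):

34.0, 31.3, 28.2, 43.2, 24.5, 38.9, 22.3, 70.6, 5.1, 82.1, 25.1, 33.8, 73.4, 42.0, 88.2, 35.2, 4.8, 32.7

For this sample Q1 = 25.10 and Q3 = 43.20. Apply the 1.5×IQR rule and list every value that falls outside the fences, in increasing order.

70.6, 73.4, 82.1, 88.2

IQR = Q3 − Q1 = 43.20 − 25.10 = 18.10.
Lower fence = Q1 − 1.5·IQR = 25.10 − 27.15 = -2.05.
Upper fence = Q3 + 1.5·IQR = 43.20 + 27.15 = 70.35.
70.6 > 70.35 → outlier.
73.4 > 70.35 → outlier.
82.1 > 70.35 → outlier.
88.2 > 70.35 → outlier.
All remaining values lie within [-2.05, 70.35].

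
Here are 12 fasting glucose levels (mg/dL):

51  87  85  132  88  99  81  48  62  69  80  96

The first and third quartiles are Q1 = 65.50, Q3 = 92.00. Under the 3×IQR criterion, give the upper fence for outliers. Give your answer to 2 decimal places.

171.50

IQR = Q3 − Q1 = 92.00 − 65.50 = 26.50.
Lower fence = Q1 − 3·IQR = 65.50 − 79.50 = -14.00.
Upper fence = Q3 + 3·IQR = 92.00 + 79.50 = 171.50.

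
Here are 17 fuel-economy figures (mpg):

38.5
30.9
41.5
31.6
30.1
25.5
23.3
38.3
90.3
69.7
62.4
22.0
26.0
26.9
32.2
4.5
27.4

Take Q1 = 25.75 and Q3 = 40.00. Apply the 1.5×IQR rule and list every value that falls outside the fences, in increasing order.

62.4, 69.7, 90.3

IQR = Q3 − Q1 = 40.00 − 25.75 = 14.25.
Lower fence = Q1 − 1.5·IQR = 25.75 − 21.375 = 4.375.
Upper fence = Q3 + 1.5·IQR = 40.00 + 21.375 = 61.375.
62.4 > 61.375 → outlier.
69.7 > 61.375 → outlier.
90.3 > 61.375 → outlier.
All remaining values lie within [4.375, 61.375].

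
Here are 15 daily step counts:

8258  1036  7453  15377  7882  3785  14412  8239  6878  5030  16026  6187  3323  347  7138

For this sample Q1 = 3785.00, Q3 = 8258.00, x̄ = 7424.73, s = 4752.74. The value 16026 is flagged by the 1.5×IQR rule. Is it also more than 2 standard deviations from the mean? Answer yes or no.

no

z = (16026 − 7424.73) / 4752.74 = 1.81.
|z| = 1.81 ≤ 2.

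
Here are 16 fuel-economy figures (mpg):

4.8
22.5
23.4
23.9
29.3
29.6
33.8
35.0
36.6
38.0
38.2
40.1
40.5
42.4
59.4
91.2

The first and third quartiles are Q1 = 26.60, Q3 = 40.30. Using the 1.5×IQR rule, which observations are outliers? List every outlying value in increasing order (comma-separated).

IQR = Q3 − Q1 = 40.30 − 26.60 = 13.70.
Lower fence = Q1 − 1.5·IQR = 26.60 − 20.55 = 6.05.
Upper fence = Q3 + 1.5·IQR = 40.30 + 20.55 = 60.85.
4.8 < 6.05 → outlier.
91.2 > 60.85 → outlier.
All remaining values lie within [6.05, 60.85].

4.8, 91.2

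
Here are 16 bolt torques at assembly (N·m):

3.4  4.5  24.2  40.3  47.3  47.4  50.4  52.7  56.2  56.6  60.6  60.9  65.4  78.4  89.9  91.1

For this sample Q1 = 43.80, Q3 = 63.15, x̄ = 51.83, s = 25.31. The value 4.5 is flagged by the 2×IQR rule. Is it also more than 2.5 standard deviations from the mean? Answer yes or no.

no

z = (4.5 − 51.83) / 25.31 = -1.87.
|z| = 1.87 ≤ 2.5.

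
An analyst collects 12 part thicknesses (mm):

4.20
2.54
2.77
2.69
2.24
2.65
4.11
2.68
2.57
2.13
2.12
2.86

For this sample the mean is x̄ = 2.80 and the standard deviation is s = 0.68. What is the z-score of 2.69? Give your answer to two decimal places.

z = (2.69 − 2.80) / 0.68 = -0.16.

-0.16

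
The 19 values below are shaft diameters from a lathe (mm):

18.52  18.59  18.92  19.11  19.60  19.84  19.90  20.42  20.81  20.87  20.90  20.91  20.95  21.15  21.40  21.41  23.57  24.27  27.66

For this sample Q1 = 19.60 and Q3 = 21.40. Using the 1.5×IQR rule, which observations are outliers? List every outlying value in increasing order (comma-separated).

IQR = Q3 − Q1 = 21.40 − 19.60 = 1.80.
Lower fence = Q1 − 1.5·IQR = 19.60 − 2.70 = 16.90.
Upper fence = Q3 + 1.5·IQR = 21.40 + 2.70 = 24.10.
24.27 > 24.10 → outlier.
27.66 > 24.10 → outlier.
All remaining values lie within [16.90, 24.10].

24.27, 27.66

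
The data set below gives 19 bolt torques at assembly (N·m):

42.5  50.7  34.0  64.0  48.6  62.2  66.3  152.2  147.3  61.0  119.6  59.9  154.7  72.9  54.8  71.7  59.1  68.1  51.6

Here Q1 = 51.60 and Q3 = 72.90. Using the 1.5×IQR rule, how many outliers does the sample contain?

IQR = 21.30; fences at 51.60 − 31.95 = 19.65 and 72.90 + 31.95 = 104.85.
Outside the cutoffs: 119.6, 147.3, 152.2, 154.7.

4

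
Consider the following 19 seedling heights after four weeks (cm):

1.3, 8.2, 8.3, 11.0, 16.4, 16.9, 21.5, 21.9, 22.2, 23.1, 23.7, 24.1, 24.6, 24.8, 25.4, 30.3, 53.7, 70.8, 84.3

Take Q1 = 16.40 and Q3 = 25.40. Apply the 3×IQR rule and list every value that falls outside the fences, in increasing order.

IQR = Q3 − Q1 = 25.40 − 16.40 = 9.00.
Lower fence = Q1 − 3·IQR = 16.40 − 27.00 = -10.60.
Upper fence = Q3 + 3·IQR = 25.40 + 27.00 = 52.40.
53.7 > 52.40 → outlier.
70.8 > 52.40 → outlier.
84.3 > 52.40 → outlier.
All remaining values lie within [-10.60, 52.40].

53.7, 70.8, 84.3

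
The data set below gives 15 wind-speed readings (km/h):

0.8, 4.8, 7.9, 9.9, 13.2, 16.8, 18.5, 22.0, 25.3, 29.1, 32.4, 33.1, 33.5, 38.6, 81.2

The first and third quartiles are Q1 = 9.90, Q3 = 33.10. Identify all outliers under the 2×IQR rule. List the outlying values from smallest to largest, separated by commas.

81.2

IQR = Q3 − Q1 = 33.10 − 9.90 = 23.20.
Lower fence = Q1 − 2·IQR = 9.90 − 46.40 = -36.50.
Upper fence = Q3 + 2·IQR = 33.10 + 46.40 = 79.50.
81.2 > 79.50 → outlier.
All remaining values lie within [-36.50, 79.50].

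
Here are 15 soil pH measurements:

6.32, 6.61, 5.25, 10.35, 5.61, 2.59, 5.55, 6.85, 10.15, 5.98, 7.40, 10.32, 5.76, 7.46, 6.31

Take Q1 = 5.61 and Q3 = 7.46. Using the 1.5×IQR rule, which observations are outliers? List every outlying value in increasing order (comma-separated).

2.59, 10.32, 10.35

IQR = Q3 − Q1 = 7.46 − 5.61 = 1.85.
Lower fence = Q1 − 1.5·IQR = 5.61 − 2.775 = 2.835.
Upper fence = Q3 + 1.5·IQR = 7.46 + 2.775 = 10.235.
2.59 < 2.835 → outlier.
10.32 > 10.235 → outlier.
10.35 > 10.235 → outlier.
All remaining values lie within [2.835, 10.235].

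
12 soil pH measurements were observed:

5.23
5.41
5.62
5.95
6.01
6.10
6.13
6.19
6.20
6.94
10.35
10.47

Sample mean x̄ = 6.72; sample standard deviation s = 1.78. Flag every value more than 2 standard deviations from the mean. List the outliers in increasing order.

Cutoffs at x̄ ± 2s: 6.72 ± 2·1.78 = [3.16, 10.28].
10.35: z = 2.04, |z| > 2 → outlier.
10.47: z = 2.11, |z| > 2 → outlier.
Every other value lies within [3.16, 10.28].

10.35, 10.47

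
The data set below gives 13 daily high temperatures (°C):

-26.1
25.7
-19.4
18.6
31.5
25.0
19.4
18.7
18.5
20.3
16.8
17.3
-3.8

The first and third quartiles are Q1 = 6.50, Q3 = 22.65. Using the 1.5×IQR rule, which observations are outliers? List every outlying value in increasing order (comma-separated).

IQR = Q3 − Q1 = 22.65 − 6.50 = 16.15.
Lower fence = Q1 − 1.5·IQR = 6.50 − 24.225 = -17.725.
Upper fence = Q3 + 1.5·IQR = 22.65 + 24.225 = 46.875.
-26.1 < -17.725 → outlier.
-19.4 < -17.725 → outlier.
All remaining values lie within [-17.725, 46.875].

-26.1, -19.4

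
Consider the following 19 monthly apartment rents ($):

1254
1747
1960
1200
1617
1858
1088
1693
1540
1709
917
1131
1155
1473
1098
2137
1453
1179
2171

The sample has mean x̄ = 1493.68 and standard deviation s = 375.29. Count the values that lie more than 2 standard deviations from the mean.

Cutoffs: x̄ ± 2s = [743.10, 2244.26].
Every value lies within the cutoffs.

0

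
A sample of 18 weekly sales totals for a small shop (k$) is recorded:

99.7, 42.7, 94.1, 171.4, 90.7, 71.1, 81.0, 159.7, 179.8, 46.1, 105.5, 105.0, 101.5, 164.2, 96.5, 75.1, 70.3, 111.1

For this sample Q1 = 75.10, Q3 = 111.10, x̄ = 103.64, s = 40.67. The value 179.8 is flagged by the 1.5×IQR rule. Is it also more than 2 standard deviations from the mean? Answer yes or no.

no

z = (179.8 − 103.64) / 40.67 = 1.87.
|z| = 1.87 ≤ 2.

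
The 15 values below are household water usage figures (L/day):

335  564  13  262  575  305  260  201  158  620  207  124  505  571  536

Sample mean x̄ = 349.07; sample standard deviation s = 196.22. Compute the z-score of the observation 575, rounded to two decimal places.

z = (575 − 349.07) / 196.22 = 1.15.

1.15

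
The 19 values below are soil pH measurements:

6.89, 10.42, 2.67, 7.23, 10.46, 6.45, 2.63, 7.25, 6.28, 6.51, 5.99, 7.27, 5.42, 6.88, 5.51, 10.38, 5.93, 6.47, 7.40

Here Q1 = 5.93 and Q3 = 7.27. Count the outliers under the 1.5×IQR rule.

5

IQR = 1.34; fences at 5.93 − 2.01 = 3.92 and 7.27 + 2.01 = 9.28.
Outside the cutoffs: 2.63, 2.67, 10.38, 10.42, 10.46.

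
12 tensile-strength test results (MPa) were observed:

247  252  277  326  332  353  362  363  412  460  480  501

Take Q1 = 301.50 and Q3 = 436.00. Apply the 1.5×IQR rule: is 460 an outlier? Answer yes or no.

IQR = Q3 − Q1 = 436.00 − 301.50 = 134.50.
Lower fence = Q1 − 1.5·IQR = 301.50 − 201.75 = 99.75.
Upper fence = Q3 + 1.5·IQR = 436.00 + 201.75 = 637.75.
460 lies within [99.75, 637.75].

no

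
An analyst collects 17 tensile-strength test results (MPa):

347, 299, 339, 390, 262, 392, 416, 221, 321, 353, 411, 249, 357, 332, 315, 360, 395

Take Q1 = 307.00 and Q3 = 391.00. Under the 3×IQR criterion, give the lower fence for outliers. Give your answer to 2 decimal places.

55.00

IQR = Q3 − Q1 = 391.00 − 307.00 = 84.00.
Lower fence = Q1 − 3·IQR = 307.00 − 252.00 = 55.00.
Upper fence = Q3 + 3·IQR = 391.00 + 252.00 = 643.00.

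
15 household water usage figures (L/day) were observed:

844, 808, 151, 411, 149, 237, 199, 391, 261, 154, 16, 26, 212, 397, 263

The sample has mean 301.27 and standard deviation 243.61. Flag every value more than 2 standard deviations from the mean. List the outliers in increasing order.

808, 844

Cutoffs at x̄ ± 2s: 301.27 ± 2·243.61 = [-185.95, 788.49].
808: z = 2.08, |z| > 2 → outlier.
844: z = 2.23, |z| > 2 → outlier.
Every other value lies within [-185.95, 788.49].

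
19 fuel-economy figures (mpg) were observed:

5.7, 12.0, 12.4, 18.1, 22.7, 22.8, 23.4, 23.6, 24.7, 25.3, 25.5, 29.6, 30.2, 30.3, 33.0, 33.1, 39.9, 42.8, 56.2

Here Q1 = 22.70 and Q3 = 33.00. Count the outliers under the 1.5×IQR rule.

2

IQR = 10.30; fences at 22.70 − 15.45 = 7.25 and 33.00 + 15.45 = 48.45.
Outside the cutoffs: 5.7, 56.2.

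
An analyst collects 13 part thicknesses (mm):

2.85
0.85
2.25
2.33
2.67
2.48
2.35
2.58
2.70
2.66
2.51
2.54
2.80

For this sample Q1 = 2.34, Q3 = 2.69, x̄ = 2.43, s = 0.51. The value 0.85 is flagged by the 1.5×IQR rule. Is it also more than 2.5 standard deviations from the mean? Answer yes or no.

yes

z = (0.85 − 2.43) / 0.51 = -3.10.
|z| = 3.10 > 2.5.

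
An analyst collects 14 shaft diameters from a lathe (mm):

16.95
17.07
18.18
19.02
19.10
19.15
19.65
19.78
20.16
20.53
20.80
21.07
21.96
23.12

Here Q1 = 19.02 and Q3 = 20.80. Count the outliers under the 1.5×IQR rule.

IQR = 1.78; fences at 19.02 − 2.67 = 16.35 and 20.80 + 2.67 = 23.47.
Every value lies within the cutoffs.

0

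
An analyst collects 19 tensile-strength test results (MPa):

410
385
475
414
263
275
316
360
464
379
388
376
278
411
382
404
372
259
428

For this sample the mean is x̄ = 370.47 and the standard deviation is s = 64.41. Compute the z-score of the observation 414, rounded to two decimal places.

z = (414 − 370.47) / 64.41 = 0.68.

0.68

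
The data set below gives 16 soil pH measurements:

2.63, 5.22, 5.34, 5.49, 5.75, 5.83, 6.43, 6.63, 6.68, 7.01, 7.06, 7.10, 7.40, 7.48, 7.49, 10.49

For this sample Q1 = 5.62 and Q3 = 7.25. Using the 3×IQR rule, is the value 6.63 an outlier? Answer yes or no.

no

IQR = Q3 − Q1 = 7.25 − 5.62 = 1.63.
Lower fence = Q1 − 3·IQR = 5.62 − 4.89 = 0.73.
Upper fence = Q3 + 3·IQR = 7.25 + 4.89 = 12.14.
6.63 lies within [0.73, 12.14].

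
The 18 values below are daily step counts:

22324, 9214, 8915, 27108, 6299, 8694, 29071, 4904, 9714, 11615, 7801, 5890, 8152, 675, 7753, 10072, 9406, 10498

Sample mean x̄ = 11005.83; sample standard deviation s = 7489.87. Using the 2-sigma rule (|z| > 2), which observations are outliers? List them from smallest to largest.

27108, 29071

Cutoffs at x̄ ± 2s: 11005.83 ± 2·7489.87 = [-3973.91, 25985.57].
27108: z = 2.15, |z| > 2 → outlier.
29071: z = 2.41, |z| > 2 → outlier.
Every other value lies within [-3973.91, 25985.57].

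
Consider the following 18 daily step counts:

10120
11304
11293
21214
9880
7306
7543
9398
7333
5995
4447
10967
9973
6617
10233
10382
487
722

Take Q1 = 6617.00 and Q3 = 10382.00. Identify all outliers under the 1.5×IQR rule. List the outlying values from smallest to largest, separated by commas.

IQR = Q3 − Q1 = 10382.00 − 6617.00 = 3765.00.
Lower fence = Q1 − 1.5·IQR = 6617.00 − 5647.50 = 969.50.
Upper fence = Q3 + 1.5·IQR = 10382.00 + 5647.50 = 16029.50.
487 < 969.50 → outlier.
722 < 969.50 → outlier.
21214 > 16029.50 → outlier.
All remaining values lie within [969.50, 16029.50].

487, 722, 21214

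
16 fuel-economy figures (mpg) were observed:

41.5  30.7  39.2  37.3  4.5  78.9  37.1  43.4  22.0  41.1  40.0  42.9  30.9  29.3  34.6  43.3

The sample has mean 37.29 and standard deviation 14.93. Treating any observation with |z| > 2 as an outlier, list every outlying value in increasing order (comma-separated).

4.5, 78.9

Cutoffs at x̄ ± 2s: 37.29 ± 2·14.93 = [7.43, 67.15].
4.5: z = -2.20, |z| > 2 → outlier.
78.9: z = 2.79, |z| > 2 → outlier.
Every other value lies within [7.43, 67.15].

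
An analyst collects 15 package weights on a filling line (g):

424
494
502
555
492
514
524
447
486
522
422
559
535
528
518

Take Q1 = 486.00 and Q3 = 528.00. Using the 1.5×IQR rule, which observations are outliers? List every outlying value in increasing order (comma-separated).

422

IQR = Q3 − Q1 = 528.00 − 486.00 = 42.00.
Lower fence = Q1 − 1.5·IQR = 486.00 − 63.00 = 423.00.
Upper fence = Q3 + 1.5·IQR = 528.00 + 63.00 = 591.00.
422 < 423.00 → outlier.
All remaining values lie within [423.00, 591.00].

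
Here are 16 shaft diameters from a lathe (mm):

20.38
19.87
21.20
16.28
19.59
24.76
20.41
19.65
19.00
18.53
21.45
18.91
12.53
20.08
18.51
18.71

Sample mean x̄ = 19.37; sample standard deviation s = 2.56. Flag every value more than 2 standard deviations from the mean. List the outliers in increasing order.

Cutoffs at x̄ ± 2s: 19.37 ± 2·2.56 = [14.25, 24.49].
12.53: z = -2.67, |z| > 2 → outlier.
24.76: z = 2.11, |z| > 2 → outlier.
Every other value lies within [14.25, 24.49].

12.53, 24.76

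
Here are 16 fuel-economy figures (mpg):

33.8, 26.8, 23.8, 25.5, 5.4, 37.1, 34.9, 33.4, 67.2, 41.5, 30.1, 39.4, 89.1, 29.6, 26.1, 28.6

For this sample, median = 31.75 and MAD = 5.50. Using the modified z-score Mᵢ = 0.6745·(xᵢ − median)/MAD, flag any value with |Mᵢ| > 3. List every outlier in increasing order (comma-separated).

|Mᵢ| > 3 ⇔ |xᵢ − 31.75| > 3·5.50/0.6745 = 24.46.
So outliers lie outside [7.29, 56.21].
5.4: M = -3.23 → outlier.
67.2: M = 4.35 → outlier.
89.1: M = 7.03 → outlier.

5.4, 67.2, 89.1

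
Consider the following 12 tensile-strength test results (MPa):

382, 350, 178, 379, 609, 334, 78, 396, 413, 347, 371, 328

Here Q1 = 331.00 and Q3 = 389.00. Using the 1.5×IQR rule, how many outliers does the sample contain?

IQR = 58.00; fences at 331.00 − 87.00 = 244.00 and 389.00 + 87.00 = 476.00.
Outside the cutoffs: 78, 178, 609.

3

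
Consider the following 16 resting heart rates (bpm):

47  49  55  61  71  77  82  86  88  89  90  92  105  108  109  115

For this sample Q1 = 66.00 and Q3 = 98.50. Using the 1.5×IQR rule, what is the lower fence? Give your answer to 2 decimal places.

17.25

IQR = Q3 − Q1 = 98.50 − 66.00 = 32.50.
Lower fence = Q1 − 1.5·IQR = 66.00 − 48.75 = 17.25.
Upper fence = Q3 + 1.5·IQR = 98.50 + 48.75 = 147.25.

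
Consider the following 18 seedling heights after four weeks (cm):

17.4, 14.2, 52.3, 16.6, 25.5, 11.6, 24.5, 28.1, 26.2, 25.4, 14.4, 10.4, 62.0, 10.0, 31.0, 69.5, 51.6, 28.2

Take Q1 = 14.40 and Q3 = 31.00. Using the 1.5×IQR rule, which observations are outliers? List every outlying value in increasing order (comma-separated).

62.0, 69.5

IQR = Q3 − Q1 = 31.00 − 14.40 = 16.60.
Lower fence = Q1 − 1.5·IQR = 14.40 − 24.90 = -10.50.
Upper fence = Q3 + 1.5·IQR = 31.00 + 24.90 = 55.90.
62.0 > 55.90 → outlier.
69.5 > 55.90 → outlier.
All remaining values lie within [-10.50, 55.90].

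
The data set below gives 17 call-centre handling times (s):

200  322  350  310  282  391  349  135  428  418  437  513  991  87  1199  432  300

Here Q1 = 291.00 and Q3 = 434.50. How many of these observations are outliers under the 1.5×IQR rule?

IQR = 143.50; fences at 291.00 − 215.25 = 75.75 and 434.50 + 215.25 = 649.75.
Outside the cutoffs: 991, 1199.

2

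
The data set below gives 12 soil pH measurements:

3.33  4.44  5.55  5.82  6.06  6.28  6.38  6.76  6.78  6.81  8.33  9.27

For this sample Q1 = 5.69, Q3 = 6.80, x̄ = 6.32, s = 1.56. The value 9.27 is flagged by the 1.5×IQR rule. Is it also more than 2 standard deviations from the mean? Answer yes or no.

z = (9.27 − 6.32) / 1.56 = 1.89.
|z| = 1.89 ≤ 2.

no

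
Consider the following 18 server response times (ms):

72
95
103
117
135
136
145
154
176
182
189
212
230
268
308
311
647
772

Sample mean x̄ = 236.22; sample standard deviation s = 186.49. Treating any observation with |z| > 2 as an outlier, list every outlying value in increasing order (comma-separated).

Cutoffs at x̄ ± 2s: 236.22 ± 2·186.49 = [-136.76, 609.20].
647: z = 2.20, |z| > 2 → outlier.
772: z = 2.87, |z| > 2 → outlier.
Every other value lies within [-136.76, 609.20].

647, 772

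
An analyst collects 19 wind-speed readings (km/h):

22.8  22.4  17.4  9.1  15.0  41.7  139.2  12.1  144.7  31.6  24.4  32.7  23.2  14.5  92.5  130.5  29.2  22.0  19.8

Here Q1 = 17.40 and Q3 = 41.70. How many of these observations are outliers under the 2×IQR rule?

IQR = 24.30; fences at 17.40 − 48.60 = -31.20 and 41.70 + 48.60 = 90.30.
Outside the cutoffs: 92.5, 130.5, 139.2, 144.7.

4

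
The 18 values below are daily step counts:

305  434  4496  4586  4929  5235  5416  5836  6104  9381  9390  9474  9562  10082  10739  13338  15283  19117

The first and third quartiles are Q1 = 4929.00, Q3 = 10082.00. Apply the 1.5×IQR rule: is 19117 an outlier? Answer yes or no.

IQR = Q3 − Q1 = 10082.00 − 4929.00 = 5153.00.
Lower fence = Q1 − 1.5·IQR = 4929.00 − 7729.50 = -2800.50.
Upper fence = Q3 + 1.5·IQR = 10082.00 + 7729.50 = 17811.50.
19117 lies above the upper fence.

yes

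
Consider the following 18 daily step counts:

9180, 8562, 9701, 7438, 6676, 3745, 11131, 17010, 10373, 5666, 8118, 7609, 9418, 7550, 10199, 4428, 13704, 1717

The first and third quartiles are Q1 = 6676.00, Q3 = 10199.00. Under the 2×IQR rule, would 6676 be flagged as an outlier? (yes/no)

no

IQR = Q3 − Q1 = 10199.00 − 6676.00 = 3523.00.
Lower fence = Q1 − 2·IQR = 6676.00 − 7046.00 = -370.00.
Upper fence = Q3 + 2·IQR = 10199.00 + 7046.00 = 17245.00.
6676 lies within [-370.00, 17245.00].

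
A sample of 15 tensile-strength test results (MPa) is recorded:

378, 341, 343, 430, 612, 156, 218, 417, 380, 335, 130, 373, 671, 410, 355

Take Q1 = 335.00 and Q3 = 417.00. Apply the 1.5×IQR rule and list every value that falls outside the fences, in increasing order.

130, 156, 612, 671

IQR = Q3 − Q1 = 417.00 − 335.00 = 82.00.
Lower fence = Q1 − 1.5·IQR = 335.00 − 123.00 = 212.00.
Upper fence = Q3 + 1.5·IQR = 417.00 + 123.00 = 540.00.
130 < 212.00 → outlier.
156 < 212.00 → outlier.
612 > 540.00 → outlier.
671 > 540.00 → outlier.
All remaining values lie within [212.00, 540.00].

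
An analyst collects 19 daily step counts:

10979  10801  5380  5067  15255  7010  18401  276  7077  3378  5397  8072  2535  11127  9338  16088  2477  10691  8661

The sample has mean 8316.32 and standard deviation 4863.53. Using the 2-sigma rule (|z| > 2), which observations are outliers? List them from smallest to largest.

18401

Cutoffs at x̄ ± 2s: 8316.32 ± 2·4863.53 = [-1410.74, 18043.38].
18401: z = 2.07, |z| > 2 → outlier.
Every other value lies within [-1410.74, 18043.38].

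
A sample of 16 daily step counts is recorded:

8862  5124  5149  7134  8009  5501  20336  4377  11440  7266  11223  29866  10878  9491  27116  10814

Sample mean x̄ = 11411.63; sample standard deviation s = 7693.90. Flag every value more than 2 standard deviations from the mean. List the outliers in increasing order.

27116, 29866

Cutoffs at x̄ ± 2s: 11411.63 ± 2·7693.90 = [-3976.17, 26799.43].
27116: z = 2.04, |z| > 2 → outlier.
29866: z = 2.40, |z| > 2 → outlier.
Every other value lies within [-3976.17, 26799.43].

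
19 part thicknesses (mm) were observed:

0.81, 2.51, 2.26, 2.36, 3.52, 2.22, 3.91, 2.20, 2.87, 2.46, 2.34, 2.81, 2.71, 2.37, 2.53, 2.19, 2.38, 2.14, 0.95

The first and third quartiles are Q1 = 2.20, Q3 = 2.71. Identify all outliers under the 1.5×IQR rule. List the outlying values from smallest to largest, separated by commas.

0.81, 0.95, 3.52, 3.91

IQR = Q3 − Q1 = 2.71 − 2.20 = 0.51.
Lower fence = Q1 − 1.5·IQR = 2.20 − 0.765 = 1.435.
Upper fence = Q3 + 1.5·IQR = 2.71 + 0.765 = 3.475.
0.81 < 1.435 → outlier.
0.95 < 1.435 → outlier.
3.52 > 3.475 → outlier.
3.91 > 3.475 → outlier.
All remaining values lie within [1.435, 3.475].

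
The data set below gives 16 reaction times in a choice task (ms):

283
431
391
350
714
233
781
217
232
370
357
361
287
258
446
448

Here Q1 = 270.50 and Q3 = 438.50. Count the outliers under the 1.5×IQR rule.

IQR = 168.00; fences at 270.50 − 252.00 = 18.50 and 438.50 + 252.00 = 690.50.
Outside the cutoffs: 714, 781.

2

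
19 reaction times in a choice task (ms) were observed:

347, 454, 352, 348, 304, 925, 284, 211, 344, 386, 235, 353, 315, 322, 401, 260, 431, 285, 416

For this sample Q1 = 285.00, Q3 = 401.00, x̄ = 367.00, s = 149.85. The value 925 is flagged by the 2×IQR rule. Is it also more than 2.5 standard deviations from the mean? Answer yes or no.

yes

z = (925 − 367.00) / 149.85 = 3.72.
|z| = 3.72 > 2.5.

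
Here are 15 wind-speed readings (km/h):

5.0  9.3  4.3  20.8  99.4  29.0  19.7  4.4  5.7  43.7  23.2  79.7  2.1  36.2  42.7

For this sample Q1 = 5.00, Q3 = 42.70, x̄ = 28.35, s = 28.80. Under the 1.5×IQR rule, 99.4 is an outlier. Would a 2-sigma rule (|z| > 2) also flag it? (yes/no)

z = (99.4 − 28.35) / 28.80 = 2.47.
|z| = 2.47 > 2.

yes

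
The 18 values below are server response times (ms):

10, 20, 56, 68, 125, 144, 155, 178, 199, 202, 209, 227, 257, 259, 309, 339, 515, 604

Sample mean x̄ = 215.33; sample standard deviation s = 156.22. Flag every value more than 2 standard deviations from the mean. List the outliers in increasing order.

Cutoffs at x̄ ± 2s: 215.33 ± 2·156.22 = [-97.11, 527.77].
604: z = 2.49, |z| > 2 → outlier.
Every other value lies within [-97.11, 527.77].

604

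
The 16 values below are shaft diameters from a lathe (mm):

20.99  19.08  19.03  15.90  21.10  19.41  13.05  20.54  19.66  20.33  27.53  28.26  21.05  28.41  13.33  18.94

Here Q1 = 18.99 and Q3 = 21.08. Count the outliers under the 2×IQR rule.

IQR = 2.09; fences at 18.99 − 4.18 = 14.81 and 21.08 + 4.18 = 25.26.
Outside the cutoffs: 13.05, 13.33, 27.53, 28.26, 28.41.

5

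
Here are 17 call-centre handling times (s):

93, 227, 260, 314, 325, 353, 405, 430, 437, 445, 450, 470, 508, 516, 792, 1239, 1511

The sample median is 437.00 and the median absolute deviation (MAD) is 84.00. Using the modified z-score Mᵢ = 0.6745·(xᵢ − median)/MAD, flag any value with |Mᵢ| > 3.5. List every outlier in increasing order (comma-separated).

1239, 1511

|Mᵢ| > 3.5 ⇔ |xᵢ − 437.00| > 3.5·84.00/0.6745 = 435.88.
So outliers lie outside [1.12, 872.88].
1239: M = 6.44 → outlier.
1511: M = 8.62 → outlier.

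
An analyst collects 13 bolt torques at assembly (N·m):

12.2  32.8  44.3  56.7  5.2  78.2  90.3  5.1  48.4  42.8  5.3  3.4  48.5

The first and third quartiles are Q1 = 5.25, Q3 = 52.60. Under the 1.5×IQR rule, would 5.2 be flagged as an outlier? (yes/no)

IQR = Q3 − Q1 = 52.60 − 5.25 = 47.35.
Lower fence = Q1 − 1.5·IQR = 5.25 − 71.025 = -65.775.
Upper fence = Q3 + 1.5·IQR = 52.60 + 71.025 = 123.625.
5.2 lies within [-65.775, 123.625].

no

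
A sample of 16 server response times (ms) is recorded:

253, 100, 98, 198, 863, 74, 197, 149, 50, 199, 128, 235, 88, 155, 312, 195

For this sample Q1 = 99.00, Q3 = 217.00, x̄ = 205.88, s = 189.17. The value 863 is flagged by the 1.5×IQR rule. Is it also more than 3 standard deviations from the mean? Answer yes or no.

z = (863 − 205.88) / 189.17 = 3.47.
|z| = 3.47 > 3.

yes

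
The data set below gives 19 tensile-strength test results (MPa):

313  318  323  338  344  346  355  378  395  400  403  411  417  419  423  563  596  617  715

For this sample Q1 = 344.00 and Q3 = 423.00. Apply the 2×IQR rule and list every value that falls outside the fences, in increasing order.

596, 617, 715

IQR = Q3 − Q1 = 423.00 − 344.00 = 79.00.
Lower fence = Q1 − 2·IQR = 344.00 − 158.00 = 186.00.
Upper fence = Q3 + 2·IQR = 423.00 + 158.00 = 581.00.
596 > 581.00 → outlier.
617 > 581.00 → outlier.
715 > 581.00 → outlier.
All remaining values lie within [186.00, 581.00].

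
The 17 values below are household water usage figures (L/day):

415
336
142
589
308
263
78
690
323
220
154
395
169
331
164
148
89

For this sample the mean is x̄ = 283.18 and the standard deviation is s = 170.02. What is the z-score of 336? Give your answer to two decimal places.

z = (336 − 283.18) / 170.02 = 0.31.

0.31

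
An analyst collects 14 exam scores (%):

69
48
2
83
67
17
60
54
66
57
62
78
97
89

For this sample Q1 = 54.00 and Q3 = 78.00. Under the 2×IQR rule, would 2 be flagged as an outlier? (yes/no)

IQR = Q3 − Q1 = 78.00 − 54.00 = 24.00.
Lower fence = Q1 − 2·IQR = 54.00 − 48.00 = 6.00.
Upper fence = Q3 + 2·IQR = 78.00 + 48.00 = 126.00.
2 lies below the lower fence.

yes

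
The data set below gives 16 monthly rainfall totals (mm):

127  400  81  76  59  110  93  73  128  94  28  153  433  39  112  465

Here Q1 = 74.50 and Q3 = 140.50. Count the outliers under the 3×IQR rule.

IQR = 66.00; fences at 74.50 − 198.00 = -123.50 and 140.50 + 198.00 = 338.50.
Outside the cutoffs: 400, 433, 465.

3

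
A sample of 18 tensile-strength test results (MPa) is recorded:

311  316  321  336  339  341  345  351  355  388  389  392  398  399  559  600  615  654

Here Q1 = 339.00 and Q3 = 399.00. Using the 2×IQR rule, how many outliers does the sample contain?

IQR = 60.00; fences at 339.00 − 120.00 = 219.00 and 399.00 + 120.00 = 519.00.
Outside the cutoffs: 559, 600, 615, 654.

4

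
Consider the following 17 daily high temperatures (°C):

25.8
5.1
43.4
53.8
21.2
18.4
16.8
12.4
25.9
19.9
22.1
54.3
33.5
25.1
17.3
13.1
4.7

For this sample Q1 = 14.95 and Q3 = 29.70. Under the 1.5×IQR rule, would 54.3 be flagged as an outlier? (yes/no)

IQR = Q3 − Q1 = 29.70 − 14.95 = 14.75.
Lower fence = Q1 − 1.5·IQR = 14.95 − 22.125 = -7.175.
Upper fence = Q3 + 1.5·IQR = 29.70 + 22.125 = 51.825.
54.3 lies above the upper fence.

yes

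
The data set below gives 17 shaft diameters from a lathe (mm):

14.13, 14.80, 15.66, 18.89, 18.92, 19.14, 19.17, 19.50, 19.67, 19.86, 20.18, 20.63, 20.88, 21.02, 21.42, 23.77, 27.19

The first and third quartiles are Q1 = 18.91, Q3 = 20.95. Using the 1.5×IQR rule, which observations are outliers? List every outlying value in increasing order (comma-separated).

IQR = Q3 − Q1 = 20.95 − 18.91 = 2.04.
Lower fence = Q1 − 1.5·IQR = 18.91 − 3.06 = 15.85.
Upper fence = Q3 + 1.5·IQR = 20.95 + 3.06 = 24.01.
14.13 < 15.85 → outlier.
14.80 < 15.85 → outlier.
15.66 < 15.85 → outlier.
27.19 > 24.01 → outlier.
All remaining values lie within [15.85, 24.01].

14.13, 14.80, 15.66, 27.19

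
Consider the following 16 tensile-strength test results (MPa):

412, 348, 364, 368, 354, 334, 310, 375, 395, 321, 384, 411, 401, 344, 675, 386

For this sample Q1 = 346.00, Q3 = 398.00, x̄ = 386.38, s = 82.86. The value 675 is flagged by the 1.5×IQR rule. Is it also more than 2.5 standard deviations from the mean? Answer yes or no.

yes

z = (675 − 386.38) / 82.86 = 3.48.
|z| = 3.48 > 2.5.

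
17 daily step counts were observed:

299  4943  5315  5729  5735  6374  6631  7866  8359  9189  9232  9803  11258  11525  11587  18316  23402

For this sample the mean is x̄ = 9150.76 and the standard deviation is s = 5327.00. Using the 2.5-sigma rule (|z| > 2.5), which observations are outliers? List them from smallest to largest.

Cutoffs at x̄ ± 2.5s: 9150.76 ± 2.5·5327.00 = [-4166.74, 22468.26].
23402: z = 2.68, |z| > 2.5 → outlier.
Every other value lies within [-4166.74, 22468.26].

23402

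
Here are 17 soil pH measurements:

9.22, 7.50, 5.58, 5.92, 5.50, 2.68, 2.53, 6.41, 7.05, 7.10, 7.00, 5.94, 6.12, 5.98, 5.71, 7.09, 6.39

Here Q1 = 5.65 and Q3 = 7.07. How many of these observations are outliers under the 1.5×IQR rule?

3

IQR = 1.42; fences at 5.65 − 2.13 = 3.52 and 7.07 + 2.13 = 9.20.
Outside the cutoffs: 2.53, 2.68, 9.22.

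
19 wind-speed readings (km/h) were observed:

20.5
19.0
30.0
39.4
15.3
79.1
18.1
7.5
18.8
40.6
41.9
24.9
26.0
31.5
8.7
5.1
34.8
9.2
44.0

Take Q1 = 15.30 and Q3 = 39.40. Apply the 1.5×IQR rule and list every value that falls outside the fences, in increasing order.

IQR = Q3 − Q1 = 39.40 − 15.30 = 24.10.
Lower fence = Q1 − 1.5·IQR = 15.30 − 36.15 = -20.85.
Upper fence = Q3 + 1.5·IQR = 39.40 + 36.15 = 75.55.
79.1 > 75.55 → outlier.
All remaining values lie within [-20.85, 75.55].

79.1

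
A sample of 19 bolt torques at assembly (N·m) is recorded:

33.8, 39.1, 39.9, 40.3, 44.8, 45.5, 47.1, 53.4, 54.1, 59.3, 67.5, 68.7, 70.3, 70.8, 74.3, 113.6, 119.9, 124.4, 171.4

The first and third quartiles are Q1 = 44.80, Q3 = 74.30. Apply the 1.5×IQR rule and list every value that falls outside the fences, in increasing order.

119.9, 124.4, 171.4

IQR = Q3 − Q1 = 74.30 − 44.80 = 29.50.
Lower fence = Q1 − 1.5·IQR = 44.80 − 44.25 = 0.55.
Upper fence = Q3 + 1.5·IQR = 74.30 + 44.25 = 118.55.
119.9 > 118.55 → outlier.
124.4 > 118.55 → outlier.
171.4 > 118.55 → outlier.
All remaining values lie within [0.55, 118.55].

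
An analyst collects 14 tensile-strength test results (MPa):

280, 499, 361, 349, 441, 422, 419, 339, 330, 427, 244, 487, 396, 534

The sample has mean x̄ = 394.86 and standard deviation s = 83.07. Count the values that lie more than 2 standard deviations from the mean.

0

Cutoffs: x̄ ± 2s = [228.72, 561.00].
Every value lies within the cutoffs.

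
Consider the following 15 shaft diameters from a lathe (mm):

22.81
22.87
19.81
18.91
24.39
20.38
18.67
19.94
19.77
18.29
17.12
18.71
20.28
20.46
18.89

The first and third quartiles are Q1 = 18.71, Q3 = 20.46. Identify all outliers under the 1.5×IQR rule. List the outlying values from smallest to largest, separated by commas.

24.39

IQR = Q3 − Q1 = 20.46 − 18.71 = 1.75.
Lower fence = Q1 − 1.5·IQR = 18.71 − 2.625 = 16.085.
Upper fence = Q3 + 1.5·IQR = 20.46 + 2.625 = 23.085.
24.39 > 23.085 → outlier.
All remaining values lie within [16.085, 23.085].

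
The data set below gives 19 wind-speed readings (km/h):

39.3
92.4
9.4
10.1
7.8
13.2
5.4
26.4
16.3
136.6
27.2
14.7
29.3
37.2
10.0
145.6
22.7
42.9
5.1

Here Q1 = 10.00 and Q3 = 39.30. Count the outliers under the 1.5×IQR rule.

IQR = 29.30; fences at 10.00 − 43.95 = -33.95 and 39.30 + 43.95 = 83.25.
Outside the cutoffs: 92.4, 136.6, 145.6.

3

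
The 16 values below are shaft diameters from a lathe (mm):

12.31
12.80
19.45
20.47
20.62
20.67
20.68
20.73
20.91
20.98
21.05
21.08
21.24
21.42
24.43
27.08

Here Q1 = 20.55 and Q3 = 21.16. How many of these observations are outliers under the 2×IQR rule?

4

IQR = 0.61; fences at 20.55 − 1.22 = 19.33 and 21.16 + 1.22 = 22.38.
Outside the cutoffs: 12.31, 12.80, 24.43, 27.08.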